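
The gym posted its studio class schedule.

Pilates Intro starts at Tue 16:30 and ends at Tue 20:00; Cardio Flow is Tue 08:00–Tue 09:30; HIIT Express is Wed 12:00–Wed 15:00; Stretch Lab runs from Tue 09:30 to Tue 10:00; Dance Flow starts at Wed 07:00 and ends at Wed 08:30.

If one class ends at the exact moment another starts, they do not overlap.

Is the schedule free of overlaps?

Sorted by start: Cardio Flow, Stretch Lab, Pilates Intro, Dance Flow, HIIT Express.
Stretch Lab starts exactly when Cardio Flow ends (back-to-back, no overlap); Cardio Flow is clear from here.
Pilates Intro starts after Stretch Lab ends; Stretch Lab is clear from here.
Dance Flow starts after Pilates Intro ends; Pilates Intro is clear from here.
HIIT Express starts after Dance Flow ends.
Every pair is clear; the schedule has no overlaps.

Yes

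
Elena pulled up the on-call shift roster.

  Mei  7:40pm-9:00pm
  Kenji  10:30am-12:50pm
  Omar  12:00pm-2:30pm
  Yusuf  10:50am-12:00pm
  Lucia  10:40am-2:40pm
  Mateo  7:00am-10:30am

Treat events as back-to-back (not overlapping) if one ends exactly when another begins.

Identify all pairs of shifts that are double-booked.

Kenji & Lucia, Kenji & Omar, Kenji & Yusuf, Lucia & Omar, Lucia & Yusuf

Sorted by start: Mateo, Kenji, Lucia, Yusuf, Omar, Mei.
Kenji starts exactly when Mateo ends (back-to-back, no overlap); Mateo is clear from here.
Lucia starts before Kenji ends → Kenji and Lucia overlap.
Yusuf starts before Kenji ends → Kenji and Yusuf overlap.
Omar starts before Kenji ends → Kenji and Omar overlap.
Mei starts after Kenji ends.
Yusuf starts before Lucia ends → Lucia and Yusuf overlap.
Omar starts before Lucia ends → Lucia and Omar overlap.
Mei starts after Lucia ends.
Omar starts exactly when Yusuf ends (back-to-back, no overlap); Yusuf is clear from here.
Mei starts after Omar ends.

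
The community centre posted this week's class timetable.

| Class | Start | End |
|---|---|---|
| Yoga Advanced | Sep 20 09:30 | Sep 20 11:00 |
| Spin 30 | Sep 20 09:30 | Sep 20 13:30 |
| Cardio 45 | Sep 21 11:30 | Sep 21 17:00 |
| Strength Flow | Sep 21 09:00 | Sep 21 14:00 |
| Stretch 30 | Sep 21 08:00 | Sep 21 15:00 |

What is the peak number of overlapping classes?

Sweep the timeline, counting +1 at each start and −1 at each end (ends before starts at a tie):
Sep 20 09:30 start Spin 30 → 1
Sep 20 09:30 start Yoga Advanced → 2
Sep 20 11:00 end Yoga Advanced → 1
Sep 20 13:30 end Spin 30 → 0
Sep 21 08:00 start Stretch 30 → 1
Sep 21 09:00 start Strength Flow → 2
Sep 21 11:30 start Cardio 45 → 3
Sep 21 14:00 end Strength Flow → 2
Sep 21 15:00 end Stretch 30 → 1
Sep 21 17:00 end Cardio 45 → 0
Peak is 3, at Sep 21 11:30 (Cardio 45, Strength Flow, Stretch 30).

3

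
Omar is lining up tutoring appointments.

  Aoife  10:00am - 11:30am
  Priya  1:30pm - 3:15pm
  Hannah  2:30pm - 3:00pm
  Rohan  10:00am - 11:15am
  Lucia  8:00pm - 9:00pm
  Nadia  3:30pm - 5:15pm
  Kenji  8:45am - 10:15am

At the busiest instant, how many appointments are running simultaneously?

Walk through starts and ends in time order (an end at T is processed before a start at T):
8:45am start Kenji → 1
10:00am start Aoife → 2
10:00am start Rohan → 3
10:15am end Kenji → 2
11:15am end Rohan → 1
11:30am end Aoife → 0
1:30pm start Priya → 1
2:30pm start Hannah → 2
3:00pm end Hannah → 1
3:15pm end Priya → 0
3:30pm start Nadia → 1
5:15pm end Nadia → 0
8:00pm start Lucia → 1
9:00pm end Lucia → 0
Peak is 3, at 10:00am (Aoife, Kenji, Rohan).

3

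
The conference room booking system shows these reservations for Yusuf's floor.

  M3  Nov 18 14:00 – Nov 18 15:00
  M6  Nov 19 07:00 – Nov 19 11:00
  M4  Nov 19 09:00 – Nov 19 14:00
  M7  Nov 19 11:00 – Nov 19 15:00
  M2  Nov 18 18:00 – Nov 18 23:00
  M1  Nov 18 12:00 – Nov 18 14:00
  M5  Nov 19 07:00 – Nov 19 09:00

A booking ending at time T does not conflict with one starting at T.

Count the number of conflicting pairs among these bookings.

3

Two intervals overlap when each starts before the other ends.
Sorted by start: M1, M3, M2, M5, M6, M4, M7.
M3 starts exactly when M1 ends (back-to-back, no overlap); M1 is clear from here.
M2 starts after M3 ends; M3 is clear from here.
M5 starts after M2 ends; M2 is clear from here.
M6 starts before M5 ends → M5 and M6 overlap.
M4 starts exactly when M5 ends (back-to-back, no overlap); M5 is clear from here.
M4 starts before M6 ends → M6 and M4 overlap.
M7 starts exactly when M6 ends (back-to-back, no overlap).
M7 starts before M4 ends → M4 and M7 overlap.
Overlapping pairs: M4 & M6, M4 & M7, M5 & M6 — 3 in total.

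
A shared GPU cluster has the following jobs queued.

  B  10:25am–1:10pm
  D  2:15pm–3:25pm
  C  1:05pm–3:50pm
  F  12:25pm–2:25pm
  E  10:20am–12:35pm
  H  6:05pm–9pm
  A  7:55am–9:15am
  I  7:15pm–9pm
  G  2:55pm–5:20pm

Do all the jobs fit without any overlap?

No

Check each pair: they overlap iff neither finishes before the other starts.
Sorted by start: A, E, B, F, C, D, G, H, I.
E starts after A ends — done with A.
B starts before E ends → E and B overlap.
That's a conflict, so the schedule is not conflict-free.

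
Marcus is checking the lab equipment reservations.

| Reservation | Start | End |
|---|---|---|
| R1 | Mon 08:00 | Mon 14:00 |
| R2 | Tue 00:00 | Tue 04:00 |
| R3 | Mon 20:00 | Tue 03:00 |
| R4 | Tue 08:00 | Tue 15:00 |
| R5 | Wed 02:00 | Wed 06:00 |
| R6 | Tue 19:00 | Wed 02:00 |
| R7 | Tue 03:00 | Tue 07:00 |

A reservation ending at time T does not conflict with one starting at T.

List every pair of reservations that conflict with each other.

R2 & R3, R2 & R7

Two intervals overlap when each starts before the other ends.
Sorted by start: R1, R3, R2, R7, R4, R6, R5.
R3 starts after R1 ends; R1 is clear from here.
R2 starts before R3 ends → R3 and R2 overlap.
R7 starts exactly when R3 ends (back-to-back, no overlap); R3 is clear from here.
R7 starts before R2 ends → R2 and R7 overlap.
R4 starts after R2 ends; R2 is clear from here.
R4 starts after R7 ends; R7 is clear from here.
R6 starts after R4 ends; R4 is clear from here.
R5 starts exactly when R6 ends (back-to-back, no overlap).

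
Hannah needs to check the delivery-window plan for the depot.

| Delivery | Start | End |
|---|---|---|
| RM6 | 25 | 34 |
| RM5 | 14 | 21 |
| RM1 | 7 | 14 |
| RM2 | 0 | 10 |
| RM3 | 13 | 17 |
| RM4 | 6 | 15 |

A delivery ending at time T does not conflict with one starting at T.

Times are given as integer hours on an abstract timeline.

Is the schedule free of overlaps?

No

Sorted by start: RM2, RM4, RM1, RM3, RM5, RM6.
RM4 starts before RM2 ends → RM2 and RM4 overlap.
That's a conflict, so the schedule is not conflict-free.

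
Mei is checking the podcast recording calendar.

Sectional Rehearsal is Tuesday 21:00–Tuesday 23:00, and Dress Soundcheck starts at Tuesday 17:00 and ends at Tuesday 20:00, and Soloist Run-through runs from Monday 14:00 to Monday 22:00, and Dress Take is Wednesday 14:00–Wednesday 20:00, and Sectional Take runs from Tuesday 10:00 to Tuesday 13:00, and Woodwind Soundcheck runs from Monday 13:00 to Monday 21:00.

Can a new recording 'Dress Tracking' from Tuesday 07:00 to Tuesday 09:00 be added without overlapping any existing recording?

Woodwind Soundcheck: ends Monday 21:00 at or before Dress Tracking starts Tuesday 07:00 → clear.
Soloist Run-through: ends Monday 22:00 at or before Dress Tracking starts Tuesday 07:00 → clear.
Sectional Take: starts Tuesday 10:00 at or after Dress Tracking ends Tuesday 09:00 → clear.
Dress Soundcheck: starts Tuesday 17:00 at or after Dress Tracking ends Tuesday 09:00 → clear.
Sectional Rehearsal: starts Tuesday 21:00 at or after Dress Tracking ends Tuesday 09:00 → clear.
Dress Take: starts Wednesday 14:00 at or after Dress Tracking ends Tuesday 09:00 → clear.

Yes — the slot is free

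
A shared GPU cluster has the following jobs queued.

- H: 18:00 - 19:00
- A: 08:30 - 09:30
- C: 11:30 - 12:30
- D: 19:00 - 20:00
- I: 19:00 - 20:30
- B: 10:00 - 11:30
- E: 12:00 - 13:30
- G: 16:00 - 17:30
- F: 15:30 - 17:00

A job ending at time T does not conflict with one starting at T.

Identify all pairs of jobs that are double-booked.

Sorted by start: A, B, C, E, F, G, H, D, I.
B starts after A ends; A is clear from here.
C starts exactly when B ends (back-to-back, no overlap); B is clear from here.
E starts before C ends → C and E overlap.
F starts after C ends; C is clear from here.
F starts after E ends; E is clear from here.
G starts before F ends → F and G overlap.
H starts after F ends; F is clear from here.
H starts after G ends; G is clear from here.
D starts exactly when H ends (back-to-back, no overlap); H is clear from here.
I starts before D ends → D and I overlap.

C & E, D & I, F & G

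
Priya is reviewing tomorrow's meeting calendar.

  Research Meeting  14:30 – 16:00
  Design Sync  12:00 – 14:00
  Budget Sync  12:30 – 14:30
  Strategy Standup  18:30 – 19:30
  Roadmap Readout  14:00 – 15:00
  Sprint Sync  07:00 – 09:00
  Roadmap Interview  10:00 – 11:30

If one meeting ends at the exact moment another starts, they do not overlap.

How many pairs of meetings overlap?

Sorted by start: Sprint Sync, Roadmap Interview, Design Sync, Budget Sync, Roadmap Readout, Research Meeting, Strategy Standup.
Roadmap Interview starts after Sprint Sync ends, so nothing later overlaps Sprint Sync either.
Design Sync starts after Roadmap Interview ends, so nothing later overlaps Roadmap Interview either.
Budget Sync starts before Design Sync ends → Design Sync and Budget Sync overlap.
Roadmap Readout starts exactly when Design Sync ends (back-to-back, no overlap), so nothing later overlaps Design Sync either.
Roadmap Readout starts before Budget Sync ends → Budget Sync and Roadmap Readout overlap.
Research Meeting starts exactly when Budget Sync ends (back-to-back, no overlap), so nothing later overlaps Budget Sync either.
Research Meeting starts before Roadmap Readout ends → Roadmap Readout and Research Meeting overlap.
Strategy Standup starts after Roadmap Readout ends.
Strategy Standup starts after Research Meeting ends.
Overlapping pairs: Budget Sync & Design Sync, Budget Sync & Roadmap Readout, Research Meeting & Roadmap Readout — 3 in total.

3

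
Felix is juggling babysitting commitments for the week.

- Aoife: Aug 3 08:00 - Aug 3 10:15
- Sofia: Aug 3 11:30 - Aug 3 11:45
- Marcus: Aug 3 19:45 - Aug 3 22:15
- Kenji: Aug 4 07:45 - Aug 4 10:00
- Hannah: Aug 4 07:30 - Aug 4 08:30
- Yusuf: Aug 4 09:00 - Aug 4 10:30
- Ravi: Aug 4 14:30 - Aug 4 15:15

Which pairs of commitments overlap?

Sorted by start: Aoife, Sofia, Marcus, Hannah, Kenji, Yusuf, Ravi.
Sofia starts after Aoife ends; Aoife is clear from here.
Marcus starts after Sofia ends; Sofia is clear from here.
Hannah starts after Marcus ends; Marcus is clear from here.
Kenji starts before Hannah ends → Hannah and Kenji overlap.
Yusuf starts after Hannah ends; Hannah is clear from here.
Yusuf starts before Kenji ends → Kenji and Yusuf overlap.
Ravi starts after Kenji ends.
Ravi starts after Yusuf ends.

Hannah & Kenji, Kenji & Yusuf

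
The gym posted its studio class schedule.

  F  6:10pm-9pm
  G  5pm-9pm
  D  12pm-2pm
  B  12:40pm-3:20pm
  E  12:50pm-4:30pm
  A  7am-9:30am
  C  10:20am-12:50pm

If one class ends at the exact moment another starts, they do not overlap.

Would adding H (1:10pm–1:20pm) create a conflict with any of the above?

Yes — it overlaps B, D, E

A: ends 9:30am at or before H starts 1:10pm → clear.
C: ends 12:50pm at or before H starts 1:10pm → clear.
D: starts 12pm before H ends 1:20pm, and ends 2pm after H starts 1:10pm → overlap.
B: starts 12:40pm before H ends 1:20pm, and ends 3:20pm after H starts 1:10pm → overlap.
E: starts 12:50pm before H ends 1:20pm, and ends 4:30pm after H starts 1:10pm → overlap.
G: starts 5pm at or after H ends 1:20pm → clear.
F: starts 6:10pm at or after H ends 1:20pm → clear.
H overlaps B, D, E.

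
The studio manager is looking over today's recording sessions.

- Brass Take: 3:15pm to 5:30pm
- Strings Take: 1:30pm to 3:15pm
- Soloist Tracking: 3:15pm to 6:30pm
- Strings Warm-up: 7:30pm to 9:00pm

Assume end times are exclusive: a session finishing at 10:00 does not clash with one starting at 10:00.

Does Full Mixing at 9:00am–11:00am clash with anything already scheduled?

No — it doesn't clash with anything

Strings Take: starts 1:30pm at or after Full Mixing ends 11:00am → clear.
Brass Take: starts 3:15pm at or after Full Mixing ends 11:00am → clear.
Soloist Tracking: starts 3:15pm at or after Full Mixing ends 11:00am → clear.
Strings Warm-up: starts 7:30pm at or after Full Mixing ends 11:00am → clear.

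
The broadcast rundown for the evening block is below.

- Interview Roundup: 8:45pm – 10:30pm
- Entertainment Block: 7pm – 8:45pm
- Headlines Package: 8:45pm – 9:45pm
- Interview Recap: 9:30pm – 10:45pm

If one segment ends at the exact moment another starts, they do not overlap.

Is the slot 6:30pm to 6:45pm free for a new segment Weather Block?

Entertainment Block: starts 7pm at or after Weather Block ends 6:45pm → clear.
Interview Roundup: starts 8:45pm at or after Weather Block ends 6:45pm → clear.
Headlines Package: starts 8:45pm at or after Weather Block ends 6:45pm → clear.
Interview Recap: starts 9:30pm at or after Weather Block ends 6:45pm → clear.

Yes — the slot is free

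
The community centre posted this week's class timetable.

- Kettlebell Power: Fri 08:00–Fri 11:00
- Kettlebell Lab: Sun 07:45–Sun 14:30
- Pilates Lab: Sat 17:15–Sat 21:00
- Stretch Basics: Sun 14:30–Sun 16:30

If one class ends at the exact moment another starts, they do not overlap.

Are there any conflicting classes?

No

Two intervals overlap when each starts before the other ends.
Sorted by start: Kettlebell Power, Pilates Lab, Kettlebell Lab, Stretch Basics.
Pilates Lab starts after Kettlebell Power ends; Kettlebell Power is clear from here.
Kettlebell Lab starts after Pilates Lab ends; Pilates Lab is clear from here.
Stretch Basics starts exactly when Kettlebell Lab ends (back-to-back, no overlap).
Every pair is clear; the schedule has no overlaps.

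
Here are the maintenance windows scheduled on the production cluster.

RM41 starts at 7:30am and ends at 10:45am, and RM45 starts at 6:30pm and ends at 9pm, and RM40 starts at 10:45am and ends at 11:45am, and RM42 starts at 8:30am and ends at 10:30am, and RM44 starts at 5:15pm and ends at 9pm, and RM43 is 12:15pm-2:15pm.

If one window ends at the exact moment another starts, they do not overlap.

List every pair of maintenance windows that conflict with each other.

Check each pair: they overlap iff neither finishes before the other starts.
Sorted by start: RM41, RM42, RM40, RM43, RM44, RM45.
RM42 starts before RM41 ends → RM41 and RM42 overlap.
RM40 starts exactly when RM41 ends (back-to-back, no overlap); RM41 is clear from here.
RM40 starts after RM42 ends; RM42 is clear from here.
RM43 starts after RM40 ends; RM40 is clear from here.
RM44 starts after RM43 ends; RM43 is clear from here.
RM45 starts before RM44 ends → RM44 and RM45 overlap.

RM41 & RM42, RM44 & RM45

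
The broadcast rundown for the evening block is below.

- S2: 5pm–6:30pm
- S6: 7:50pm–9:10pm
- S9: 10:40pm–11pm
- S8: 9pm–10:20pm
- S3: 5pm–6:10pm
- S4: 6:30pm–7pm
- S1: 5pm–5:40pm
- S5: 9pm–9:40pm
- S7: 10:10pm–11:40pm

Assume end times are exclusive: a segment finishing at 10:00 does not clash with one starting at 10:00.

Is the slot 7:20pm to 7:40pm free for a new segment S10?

S1: ends 5:40pm at or before S10 starts 7:20pm → clear.
S2: ends 6:30pm at or before S10 starts 7:20pm → clear.
S3: ends 6:10pm at or before S10 starts 7:20pm → clear.
S4: ends 7pm at or before S10 starts 7:20pm → clear.
S6: starts 7:50pm at or after S10 ends 7:40pm → clear.
S5: starts 9pm at or after S10 ends 7:40pm → clear.
S8: starts 9pm at or after S10 ends 7:40pm → clear.
S7: starts 10:10pm at or after S10 ends 7:40pm → clear.
S9: starts 10:40pm at or after S10 ends 7:40pm → clear.

Yes — the slot is free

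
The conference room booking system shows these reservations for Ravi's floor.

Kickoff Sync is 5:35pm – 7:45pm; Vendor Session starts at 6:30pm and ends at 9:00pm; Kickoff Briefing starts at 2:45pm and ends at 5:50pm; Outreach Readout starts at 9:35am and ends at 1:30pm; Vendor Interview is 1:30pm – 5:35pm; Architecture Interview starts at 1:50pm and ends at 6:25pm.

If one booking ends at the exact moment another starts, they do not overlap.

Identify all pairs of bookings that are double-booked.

Architecture Interview & Kickoff Briefing, Architecture Interview & Kickoff Sync, Architecture Interview & Vendor Interview, Kickoff Briefing & Kickoff Sync, Kickoff Briefing & Vendor Interview, Kickoff Sync & Vendor Session

Sorted by start: Outreach Readout, Vendor Interview, Architecture Interview, Kickoff Briefing, Kickoff Sync, Vendor Session.
Vendor Interview starts exactly when Outreach Readout ends (back-to-back, no overlap) — done with Outreach Readout.
Architecture Interview starts before Vendor Interview ends → Vendor Interview and Architecture Interview overlap.
Kickoff Briefing starts before Vendor Interview ends → Vendor Interview and Kickoff Briefing overlap.
Kickoff Sync starts exactly when Vendor Interview ends (back-to-back, no overlap) — done with Vendor Interview.
Kickoff Briefing starts before Architecture Interview ends → Architecture Interview and Kickoff Briefing overlap.
Kickoff Sync starts before Architecture Interview ends → Architecture Interview and Kickoff Sync overlap.
Vendor Session starts after Architecture Interview ends.
Kickoff Sync starts before Kickoff Briefing ends → Kickoff Briefing and Kickoff Sync overlap.
Vendor Session starts after Kickoff Briefing ends.
Vendor Session starts before Kickoff Sync ends → Kickoff Sync and Vendor Session overlap.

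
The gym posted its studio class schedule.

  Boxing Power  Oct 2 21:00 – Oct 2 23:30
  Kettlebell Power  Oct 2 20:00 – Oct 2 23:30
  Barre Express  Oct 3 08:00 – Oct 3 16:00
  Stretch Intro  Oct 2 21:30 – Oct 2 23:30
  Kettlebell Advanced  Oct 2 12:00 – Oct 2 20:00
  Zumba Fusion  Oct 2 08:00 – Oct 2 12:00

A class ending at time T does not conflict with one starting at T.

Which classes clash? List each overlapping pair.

Sorted by start: Zumba Fusion, Kettlebell Advanced, Kettlebell Power, Boxing Power, Stretch Intro, Barre Express.
Kettlebell Advanced starts exactly when Zumba Fusion ends (back-to-back, no overlap), so Zumba Fusion has no further overlaps.
Kettlebell Power starts exactly when Kettlebell Advanced ends (back-to-back, no overlap), so Kettlebell Advanced has no further overlaps.
Boxing Power starts before Kettlebell Power ends → Kettlebell Power and Boxing Power overlap.
Stretch Intro starts before Kettlebell Power ends → Kettlebell Power and Stretch Intro overlap.
Barre Express starts after Kettlebell Power ends.
Stretch Intro starts before Boxing Power ends → Boxing Power and Stretch Intro overlap.
Barre Express starts after Boxing Power ends.
Barre Express starts after Stretch Intro ends.

Boxing Power & Kettlebell Power, Boxing Power & Stretch Intro, Kettlebell Power & Stretch Intro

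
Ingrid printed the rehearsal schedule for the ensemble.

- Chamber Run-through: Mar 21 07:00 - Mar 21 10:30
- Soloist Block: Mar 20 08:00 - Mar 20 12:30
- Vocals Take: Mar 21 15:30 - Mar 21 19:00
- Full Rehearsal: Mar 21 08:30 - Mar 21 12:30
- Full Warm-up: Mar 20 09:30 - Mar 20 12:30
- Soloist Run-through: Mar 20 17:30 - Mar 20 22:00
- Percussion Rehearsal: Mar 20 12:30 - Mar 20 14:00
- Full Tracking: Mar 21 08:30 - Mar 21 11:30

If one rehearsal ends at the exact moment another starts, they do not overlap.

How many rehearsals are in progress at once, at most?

Sweep the timeline, counting +1 at each start and −1 at each end (ends before starts at a tie):
Mar 20 08:00 start Soloist Block → 1
Mar 20 09:30 start Full Warm-up → 2
Mar 20 12:30 end Full Warm-up → 1
Mar 20 12:30 end Soloist Block → 0
Mar 20 12:30 start Percussion Rehearsal → 1
Mar 20 14:00 end Percussion Rehearsal → 0
Mar 20 17:30 start Soloist Run-through → 1
Mar 20 22:00 end Soloist Run-through → 0
Mar 21 07:00 start Chamber Run-through → 1
Mar 21 08:30 start Full Rehearsal → 2
Mar 21 08:30 start Full Tracking → 3
Mar 21 10:30 end Chamber Run-through → 2
Mar 21 11:30 end Full Tracking → 1
Mar 21 12:30 end Full Rehearsal → 0
Mar 21 15:30 start Vocals Take → 1
Mar 21 19:00 end Vocals Take → 0
Peak is 3, at Mar 21 08:30 (Chamber Run-through, Full Rehearsal, Full Tracking).

3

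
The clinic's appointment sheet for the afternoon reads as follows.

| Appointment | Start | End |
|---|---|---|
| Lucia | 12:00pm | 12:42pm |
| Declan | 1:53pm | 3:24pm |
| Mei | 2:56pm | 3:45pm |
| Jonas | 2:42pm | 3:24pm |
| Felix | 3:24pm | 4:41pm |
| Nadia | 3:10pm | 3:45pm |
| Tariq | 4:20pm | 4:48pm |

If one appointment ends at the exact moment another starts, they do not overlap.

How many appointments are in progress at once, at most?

Sweep the timeline, counting +1 at each start and −1 at each end (ends before starts at a tie):
12:00pm start Lucia → 1
12:42pm end Lucia → 0
1:53pm start Declan → 1
2:42pm start Jonas → 2
2:56pm start Mei → 3
3:10pm start Nadia → 4
3:24pm end Declan → 3
3:24pm end Jonas → 2
3:24pm start Felix → 3
3:45pm end Mei → 2
3:45pm end Nadia → 1
4:20pm start Tariq → 2
4:41pm end Felix → 1
4:48pm end Tariq → 0
Peak is 4, at 3:10pm (Declan, Jonas, Mei, Nadia).

4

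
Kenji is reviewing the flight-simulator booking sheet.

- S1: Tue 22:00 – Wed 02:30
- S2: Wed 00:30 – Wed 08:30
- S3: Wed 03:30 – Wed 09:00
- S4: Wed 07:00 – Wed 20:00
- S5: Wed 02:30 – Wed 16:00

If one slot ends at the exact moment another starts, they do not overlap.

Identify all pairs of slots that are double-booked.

S1 & S2, S2 & S3, S2 & S4, S2 & S5, S3 & S4, S3 & S5, S4 & S5

Check each pair: they overlap iff neither finishes before the other starts.
Sorted by start: S1, S2, S5, S3, S4.
S2 starts before S1 ends → S1 and S2 overlap.
S5 starts exactly when S1 ends (back-to-back, no overlap); S1 is clear from here.
S5 starts before S2 ends → S2 and S5 overlap.
S3 starts before S2 ends → S2 and S3 overlap.
S4 starts before S2 ends → S2 and S4 overlap.
S3 starts before S5 ends → S5 and S3 overlap.
S4 starts before S5 ends → S5 and S4 overlap.
S4 starts before S3 ends → S3 and S4 overlap.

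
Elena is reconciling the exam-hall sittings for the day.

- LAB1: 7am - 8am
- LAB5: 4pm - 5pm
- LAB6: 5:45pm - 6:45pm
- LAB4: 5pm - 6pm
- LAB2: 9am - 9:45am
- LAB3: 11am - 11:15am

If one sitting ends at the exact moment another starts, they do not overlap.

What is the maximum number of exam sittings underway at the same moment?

Sweep the timeline, counting +1 at each start and −1 at each end (ends before starts at a tie):
7am start LAB1 → 1
8am end LAB1 → 0
9am start LAB2 → 1
9:45am end LAB2 → 0
11am start LAB3 → 1
11:15am end LAB3 → 0
4pm start LAB5 → 1
5pm end LAB5 → 0
5pm start LAB4 → 1
5:45pm start LAB6 → 2
6pm end LAB4 → 1
6:45pm end LAB6 → 0
Peak is 2, at 5:45pm (LAB4, LAB6).

2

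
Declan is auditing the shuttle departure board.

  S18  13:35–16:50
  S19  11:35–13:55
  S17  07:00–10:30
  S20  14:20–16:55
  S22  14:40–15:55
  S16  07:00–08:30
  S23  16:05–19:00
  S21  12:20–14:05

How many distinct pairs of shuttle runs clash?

Sorted by start: S16, S17, S19, S21, S18, S20, S22, S23.
S17 starts before S16 ends → S16 and S17 overlap.
S19 starts after S16 ends — done with S16.
S19 starts after S17 ends — done with S17.
S21 starts before S19 ends → S19 and S21 overlap.
S18 starts before S19 ends → S19 and S18 overlap.
S20 starts after S19 ends — done with S19.
S18 starts before S21 ends → S21 and S18 overlap.
S20 starts after S21 ends — done with S21.
S20 starts before S18 ends → S18 and S20 overlap.
S22 starts before S18 ends → S18 and S22 overlap.
S23 starts before S18 ends → S18 and S23 overlap.
S22 starts before S20 ends → S20 and S22 overlap.
S23 starts before S20 ends → S20 and S23 overlap.
S23 starts after S22 ends.
Overlapping pairs: S16 & S17, S18 & S19, S18 & S20, S18 & S21, S18 & S22, S18 & S23, S19 & S21, S20 & S22, S20 & S23 — 9 in total.

9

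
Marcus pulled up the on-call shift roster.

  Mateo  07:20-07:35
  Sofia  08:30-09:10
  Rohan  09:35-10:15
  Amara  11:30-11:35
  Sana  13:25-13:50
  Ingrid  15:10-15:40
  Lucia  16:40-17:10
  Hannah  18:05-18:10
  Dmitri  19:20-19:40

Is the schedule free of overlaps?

Yes

Two intervals overlap when each starts before the other ends.
Sorted by start: Mateo, Sofia, Rohan, Amara, Sana, Ingrid, Lucia, Hannah, Dmitri.
Sofia starts after Mateo ends — done with Mateo.
Rohan starts after Sofia ends — done with Sofia.
Amara starts after Rohan ends — done with Rohan.
Sana starts after Amara ends — done with Amara.
Ingrid starts after Sana ends — done with Sana.
Lucia starts after Ingrid ends — done with Ingrid.
Hannah starts after Lucia ends — done with Lucia.
Dmitri starts after Hannah ends.
Every pair is clear; the schedule has no overlaps.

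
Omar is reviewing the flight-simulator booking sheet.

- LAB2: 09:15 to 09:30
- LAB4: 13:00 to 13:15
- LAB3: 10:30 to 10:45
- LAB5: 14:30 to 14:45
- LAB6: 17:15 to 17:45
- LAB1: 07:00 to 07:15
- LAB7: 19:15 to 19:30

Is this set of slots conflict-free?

Yes

Sorted by start: LAB1, LAB2, LAB3, LAB4, LAB5, LAB6, LAB7.
LAB2 starts after LAB1 ends; LAB1 is clear from here.
LAB3 starts after LAB2 ends; LAB2 is clear from here.
LAB4 starts after LAB3 ends; LAB3 is clear from here.
LAB5 starts after LAB4 ends; LAB4 is clear from here.
LAB6 starts after LAB5 ends; LAB5 is clear from here.
LAB7 starts after LAB6 ends.
Every pair is clear; the schedule has no overlaps.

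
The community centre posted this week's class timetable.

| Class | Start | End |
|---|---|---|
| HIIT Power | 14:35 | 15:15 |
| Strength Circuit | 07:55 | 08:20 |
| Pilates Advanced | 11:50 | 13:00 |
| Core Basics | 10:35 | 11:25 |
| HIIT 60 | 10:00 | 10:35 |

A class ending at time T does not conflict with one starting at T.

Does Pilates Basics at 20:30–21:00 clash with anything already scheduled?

No — it doesn't clash with anything

Strength Circuit: ends 08:20 at or before Pilates Basics starts 20:30 → clear.
HIIT 60: ends 10:35 at or before Pilates Basics starts 20:30 → clear.
Core Basics: ends 11:25 at or before Pilates Basics starts 20:30 → clear.
Pilates Advanced: ends 13:00 at or before Pilates Basics starts 20:30 → clear.
HIIT Power: ends 15:15 at or before Pilates Basics starts 20:30 → clear.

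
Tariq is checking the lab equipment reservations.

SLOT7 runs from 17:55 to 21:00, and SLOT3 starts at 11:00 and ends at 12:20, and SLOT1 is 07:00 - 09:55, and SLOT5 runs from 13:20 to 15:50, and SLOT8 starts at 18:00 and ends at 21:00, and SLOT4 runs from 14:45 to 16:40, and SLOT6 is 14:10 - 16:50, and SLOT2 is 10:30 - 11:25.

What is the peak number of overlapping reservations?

Walk through starts and ends in time order (an end at T is processed before a start at T):
07:00 start SLOT1 → 1
09:55 end SLOT1 → 0
10:30 start SLOT2 → 1
11:00 start SLOT3 → 2
11:25 end SLOT2 → 1
12:20 end SLOT3 → 0
13:20 start SLOT5 → 1
14:10 start SLOT6 → 2
14:45 start SLOT4 → 3
15:50 end SLOT5 → 2
16:40 end SLOT4 → 1
16:50 end SLOT6 → 0
17:55 start SLOT7 → 1
18:00 start SLOT8 → 2
21:00 end SLOT7 → 1
21:00 end SLOT8 → 0
Peak is 3, at 14:45 (SLOT4, SLOT5, SLOT6).

3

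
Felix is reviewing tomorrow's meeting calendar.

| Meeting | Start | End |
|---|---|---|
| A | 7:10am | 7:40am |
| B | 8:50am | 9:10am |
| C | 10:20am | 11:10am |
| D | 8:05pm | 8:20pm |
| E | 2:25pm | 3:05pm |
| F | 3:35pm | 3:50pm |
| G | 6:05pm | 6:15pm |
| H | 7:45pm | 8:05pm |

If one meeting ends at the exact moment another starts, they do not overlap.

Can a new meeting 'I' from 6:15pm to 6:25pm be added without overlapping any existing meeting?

Yes — the slot is free

A: ends 7:40am at or before I starts 6:15pm → clear.
B: ends 9:10am at or before I starts 6:15pm → clear.
C: ends 11:10am at or before I starts 6:15pm → clear.
E: ends 3:05pm at or before I starts 6:15pm → clear.
F: ends 3:50pm at or before I starts 6:15pm → clear.
G: ends 6:15pm at or before I starts 6:15pm → clear.
H: starts 7:45pm at or after I ends 6:25pm → clear.
D: starts 8:05pm at or after I ends 6:25pm → clear.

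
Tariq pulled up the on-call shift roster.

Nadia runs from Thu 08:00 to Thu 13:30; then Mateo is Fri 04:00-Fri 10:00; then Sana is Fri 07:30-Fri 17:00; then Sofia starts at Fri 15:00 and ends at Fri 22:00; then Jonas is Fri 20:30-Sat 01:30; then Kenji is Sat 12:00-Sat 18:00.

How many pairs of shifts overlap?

Sorted by start: Nadia, Mateo, Sana, Sofia, Jonas, Kenji.
Mateo starts after Nadia ends, so Nadia has no further overlaps.
Sana starts before Mateo ends → Mateo and Sana overlap.
Sofia starts after Mateo ends, so Mateo has no further overlaps.
Sofia starts before Sana ends → Sana and Sofia overlap.
Jonas starts after Sana ends, so Sana has no further overlaps.
Jonas starts before Sofia ends → Sofia and Jonas overlap.
Kenji starts after Sofia ends.
Kenji starts after Jonas ends.
Overlapping pairs: Jonas & Sofia, Mateo & Sana, Sana & Sofia — 3 in total.

3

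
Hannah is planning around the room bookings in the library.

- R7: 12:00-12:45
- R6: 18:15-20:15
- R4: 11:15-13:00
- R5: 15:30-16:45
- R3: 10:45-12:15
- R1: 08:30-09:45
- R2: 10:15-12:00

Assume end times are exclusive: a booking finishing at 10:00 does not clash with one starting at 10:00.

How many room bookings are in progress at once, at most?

Walk through starts and ends in time order (an end at T is processed before a start at T):
08:30 start R1 → 1
09:45 end R1 → 0
10:15 start R2 → 1
10:45 start R3 → 2
11:15 start R4 → 3
12:00 end R2 → 2
12:00 start R7 → 3
12:15 end R3 → 2
12:45 end R7 → 1
13:00 end R4 → 0
15:30 start R5 → 1
16:45 end R5 → 0
18:15 start R6 → 1
20:15 end R6 → 0
Peak is 3, at 11:15 (R2, R3, R4).

3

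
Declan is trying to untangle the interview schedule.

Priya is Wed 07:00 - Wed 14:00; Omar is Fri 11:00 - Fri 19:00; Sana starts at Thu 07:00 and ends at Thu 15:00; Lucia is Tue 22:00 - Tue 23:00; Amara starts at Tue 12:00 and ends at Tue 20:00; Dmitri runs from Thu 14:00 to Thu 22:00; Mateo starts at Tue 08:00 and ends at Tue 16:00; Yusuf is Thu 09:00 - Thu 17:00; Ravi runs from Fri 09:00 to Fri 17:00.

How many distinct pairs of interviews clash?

Two intervals overlap when each starts before the other ends.
Sorted by start: Mateo, Amara, Lucia, Priya, Sana, Yusuf, Dmitri, Ravi, Omar.
Amara starts before Mateo ends → Mateo and Amara overlap.
Lucia starts after Mateo ends — done with Mateo.
Lucia starts after Amara ends — done with Amara.
Priya starts after Lucia ends — done with Lucia.
Sana starts after Priya ends — done with Priya.
Yusuf starts before Sana ends → Sana and Yusuf overlap.
Dmitri starts before Sana ends → Sana and Dmitri overlap.
Ravi starts after Sana ends — done with Sana.
Dmitri starts before Yusuf ends → Yusuf and Dmitri overlap.
Ravi starts after Yusuf ends — done with Yusuf.
Ravi starts after Dmitri ends — done with Dmitri.
Omar starts before Ravi ends → Ravi and Omar overlap.
Overlapping pairs: Amara & Mateo, Dmitri & Sana, Dmitri & Yusuf, Omar & Ravi, Sana & Yusuf — 5 in total.

5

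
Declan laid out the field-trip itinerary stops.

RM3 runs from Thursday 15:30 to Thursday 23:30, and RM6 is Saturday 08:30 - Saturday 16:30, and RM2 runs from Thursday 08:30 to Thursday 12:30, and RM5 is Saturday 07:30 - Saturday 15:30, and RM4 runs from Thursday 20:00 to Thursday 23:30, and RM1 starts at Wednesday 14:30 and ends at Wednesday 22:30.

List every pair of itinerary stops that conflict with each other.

RM3 & RM4, RM5 & RM6

Check each pair: they overlap iff neither finishes before the other starts.
Sorted by start: RM1, RM2, RM3, RM4, RM5, RM6.
RM2 starts after RM1 ends, so RM1 has no further overlaps.
RM3 starts after RM2 ends, so RM2 has no further overlaps.
RM4 starts before RM3 ends → RM3 and RM4 overlap.
RM5 starts after RM3 ends, so RM3 has no further overlaps.
RM5 starts after RM4 ends, so RM4 has no further overlaps.
RM6 starts before RM5 ends → RM5 and RM6 overlap.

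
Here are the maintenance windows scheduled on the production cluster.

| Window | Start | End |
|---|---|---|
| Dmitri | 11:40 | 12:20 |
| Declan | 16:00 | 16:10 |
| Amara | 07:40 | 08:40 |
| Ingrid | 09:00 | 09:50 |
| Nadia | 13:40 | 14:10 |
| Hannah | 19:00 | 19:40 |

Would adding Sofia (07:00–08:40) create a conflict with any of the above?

Yes — it overlaps Amara

Amara: starts 07:40 before Sofia ends 08:40, and ends 08:40 after Sofia starts 07:00 → overlap.
Ingrid: starts 09:00 at or after Sofia ends 08:40 → clear.
Dmitri: starts 11:40 at or after Sofia ends 08:40 → clear.
Nadia: starts 13:40 at or after Sofia ends 08:40 → clear.
Declan: starts 16:00 at or after Sofia ends 08:40 → clear.
Hannah: starts 19:00 at or after Sofia ends 08:40 → clear.
Sofia overlaps Amara.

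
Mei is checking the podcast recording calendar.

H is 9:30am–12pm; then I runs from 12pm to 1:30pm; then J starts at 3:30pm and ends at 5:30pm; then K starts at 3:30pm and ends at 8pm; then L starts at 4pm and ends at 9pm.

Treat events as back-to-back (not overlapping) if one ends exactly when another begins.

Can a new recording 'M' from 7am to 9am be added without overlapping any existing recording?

Yes — the slot is free

H: starts 9:30am at or after M ends 9am → clear.
I: starts 12pm at or after M ends 9am → clear.
J: starts 3:30pm at or after M ends 9am → clear.
K: starts 3:30pm at or after M ends 9am → clear.
L: starts 4pm at or after M ends 9am → clear.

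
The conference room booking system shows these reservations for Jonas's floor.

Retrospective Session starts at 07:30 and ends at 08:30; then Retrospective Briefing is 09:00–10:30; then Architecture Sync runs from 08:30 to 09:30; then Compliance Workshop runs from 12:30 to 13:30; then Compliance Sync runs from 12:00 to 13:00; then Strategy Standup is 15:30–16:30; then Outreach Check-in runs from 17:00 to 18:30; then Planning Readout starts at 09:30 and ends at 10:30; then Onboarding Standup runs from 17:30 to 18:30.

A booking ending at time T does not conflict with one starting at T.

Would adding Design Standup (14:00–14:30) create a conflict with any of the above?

Retrospective Session: ends 08:30 at or before Design Standup starts 14:00 → clear.
Architecture Sync: ends 09:30 at or before Design Standup starts 14:00 → clear.
Retrospective Briefing: ends 10:30 at or before Design Standup starts 14:00 → clear.
Planning Readout: ends 10:30 at or before Design Standup starts 14:00 → clear.
Compliance Sync: ends 13:00 at or before Design Standup starts 14:00 → clear.
Compliance Workshop: ends 13:30 at or before Design Standup starts 14:00 → clear.
Strategy Standup: starts 15:30 at or after Design Standup ends 14:30 → clear.
Outreach Check-in: starts 17:00 at or after Design Standup ends 14:30 → clear.
Onboarding Standup: starts 17:30 at or after Design Standup ends 14:30 → clear.

No — it doesn't clash with anything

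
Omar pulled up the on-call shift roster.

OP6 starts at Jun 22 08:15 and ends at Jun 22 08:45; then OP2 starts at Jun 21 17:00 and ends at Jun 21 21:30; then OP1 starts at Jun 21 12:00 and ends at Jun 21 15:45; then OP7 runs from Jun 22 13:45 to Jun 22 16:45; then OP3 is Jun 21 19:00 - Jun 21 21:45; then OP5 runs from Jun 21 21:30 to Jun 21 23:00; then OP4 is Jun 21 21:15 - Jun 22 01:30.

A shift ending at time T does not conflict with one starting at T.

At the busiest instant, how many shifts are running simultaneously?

Sweep the timeline, counting +1 at each start and −1 at each end (ends before starts at a tie):
Jun 21 12:00 start OP1 → 1
Jun 21 15:45 end OP1 → 0
Jun 21 17:00 start OP2 → 1
Jun 21 19:00 start OP3 → 2
Jun 21 21:15 start OP4 → 3
Jun 21 21:30 end OP2 → 2
Jun 21 21:30 start OP5 → 3
Jun 21 21:45 end OP3 → 2
Jun 21 23:00 end OP5 → 1
Jun 22 01:30 end OP4 → 0
Jun 22 08:15 start OP6 → 1
Jun 22 08:45 end OP6 → 0
Jun 22 13:45 start OP7 → 1
Jun 22 16:45 end OP7 → 0
Peak is 3, at Jun 21 21:15 (OP2, OP3, OP4).

3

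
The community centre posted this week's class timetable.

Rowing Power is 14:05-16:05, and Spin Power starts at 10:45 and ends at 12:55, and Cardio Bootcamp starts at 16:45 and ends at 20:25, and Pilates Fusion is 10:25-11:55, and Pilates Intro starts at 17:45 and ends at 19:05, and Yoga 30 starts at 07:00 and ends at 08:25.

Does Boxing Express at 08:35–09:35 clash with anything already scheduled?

Yoga 30: ends 08:25 at or before Boxing Express starts 08:35 → clear.
Pilates Fusion: starts 10:25 at or after Boxing Express ends 09:35 → clear.
Spin Power: starts 10:45 at or after Boxing Express ends 09:35 → clear.
Rowing Power: starts 14:05 at or after Boxing Express ends 09:35 → clear.
Cardio Bootcamp: starts 16:45 at or after Boxing Express ends 09:35 → clear.
Pilates Intro: starts 17:45 at or after Boxing Express ends 09:35 → clear.

No — it doesn't clash with anything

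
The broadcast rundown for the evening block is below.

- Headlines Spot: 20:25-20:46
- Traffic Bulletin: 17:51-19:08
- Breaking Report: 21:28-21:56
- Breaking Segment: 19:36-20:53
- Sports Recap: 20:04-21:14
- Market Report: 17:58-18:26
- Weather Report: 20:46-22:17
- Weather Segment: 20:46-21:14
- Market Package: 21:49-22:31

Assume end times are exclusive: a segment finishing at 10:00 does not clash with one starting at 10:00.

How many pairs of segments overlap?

Sorted by start: Traffic Bulletin, Market Report, Breaking Segment, Sports Recap, Headlines Spot, Weather Segment, Weather Report, Breaking Report, Market Package.
Market Report starts before Traffic Bulletin ends → Traffic Bulletin and Market Report overlap.
Breaking Segment starts after Traffic Bulletin ends, so nothing later overlaps Traffic Bulletin either.
Breaking Segment starts after Market Report ends, so nothing later overlaps Market Report either.
Sports Recap starts before Breaking Segment ends → Breaking Segment and Sports Recap overlap.
Headlines Spot starts before Breaking Segment ends → Breaking Segment and Headlines Spot overlap.
Weather Segment starts before Breaking Segment ends → Breaking Segment and Weather Segment overlap.
Weather Report starts before Breaking Segment ends → Breaking Segment and Weather Report overlap.
Breaking Report starts after Breaking Segment ends, so nothing later overlaps Breaking Segment either.
Headlines Spot starts before Sports Recap ends → Sports Recap and Headlines Spot overlap.
Weather Segment starts before Sports Recap ends → Sports Recap and Weather Segment overlap.
Weather Report starts before Sports Recap ends → Sports Recap and Weather Report overlap.
Breaking Report starts after Sports Recap ends, so nothing later overlaps Sports Recap either.
Weather Segment starts exactly when Headlines Spot ends (back-to-back, no overlap), so nothing later overlaps Headlines Spot either.
Weather Report starts before Weather Segment ends → Weather Segment and Weather Report overlap.
Breaking Report starts after Weather Segment ends, so nothing later overlaps Weather Segment either.
Breaking Report starts before Weather Report ends → Weather Report and Breaking Report overlap.
Market Package starts before Weather Report ends → Weather Report and Market Package overlap.
Market Package starts before Breaking Report ends → Breaking Report and Market Package overlap.
Overlapping pairs: Breaking Report & Market Package, Breaking Report & Weather Report, Breaking Segment & Headlines Spot, Breaking Segment & Sports Recap, Breaking Segment & Weather Report, Breaking Segment & Weather Segment, Headlines Spot & Sports Recap, Market Package & Weather Report, Market Report & Traffic Bulletin, Sports Recap & Weather Report, Sports Recap & Weather Segment, Weather Report & Weather Segment — 12 in total.

12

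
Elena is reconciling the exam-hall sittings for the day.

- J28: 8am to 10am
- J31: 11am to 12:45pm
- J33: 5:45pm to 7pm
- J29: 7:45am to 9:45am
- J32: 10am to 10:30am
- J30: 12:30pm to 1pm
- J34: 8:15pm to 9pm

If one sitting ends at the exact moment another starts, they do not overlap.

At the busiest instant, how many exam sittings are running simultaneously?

2

Walk through starts and ends in time order (an end at T is processed before a start at T):
7:45am start J29 → 1
8am start J28 → 2
9:45am end J29 → 1
10am end J28 → 0
10am start J32 → 1
10:30am end J32 → 0
11am start J31 → 1
12:30pm start J30 → 2
12:45pm end J31 → 1
1pm end J30 → 0
5:45pm start J33 → 1
7pm end J33 → 0
8:15pm start J34 → 1
9pm end J34 → 0
Peak is 2, at 8am (J28, J29).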